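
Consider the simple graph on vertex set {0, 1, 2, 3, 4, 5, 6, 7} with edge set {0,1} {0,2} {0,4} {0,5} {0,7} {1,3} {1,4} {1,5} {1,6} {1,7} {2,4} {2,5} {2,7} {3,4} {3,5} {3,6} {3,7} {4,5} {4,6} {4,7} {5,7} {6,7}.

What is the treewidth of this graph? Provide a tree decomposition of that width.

The largest bag has 5 vertices, giving width 4; this decomposition certifies tw(G) ≤ 4. For the lower bound, the 5 vertices {0, 1, 4, 5, 7} are pairwise adjacent, and any tree decomposition puts a clique entirely inside one bag — forcing width ≥ 4. Therefore the treewidth is 4.

Treewidth 4.
Bags: B1 = {0, 1, 4, 5, 7}  B2 = {0, 2, 4, 5, 7}  B3 = {1, 3, 4, 5, 7}  B4 = {1, 3, 4, 6, 7}
Tree: B1–B2, B1–B3, B3–B4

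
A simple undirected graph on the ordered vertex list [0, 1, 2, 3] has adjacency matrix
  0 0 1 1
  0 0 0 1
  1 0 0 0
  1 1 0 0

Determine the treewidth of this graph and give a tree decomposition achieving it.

Every bag has size at most 2, so the width is 2 − 1 = 1 and tw(G) ≤ 1. G has an edge, so its treewidth is at least 1. Combining the bounds, tw(G) = 1.

Treewidth 1.
Bags: B1 = {0, 2}  B2 = {0, 3}  B3 = {1, 3}
Tree: B1–B2, B2–B3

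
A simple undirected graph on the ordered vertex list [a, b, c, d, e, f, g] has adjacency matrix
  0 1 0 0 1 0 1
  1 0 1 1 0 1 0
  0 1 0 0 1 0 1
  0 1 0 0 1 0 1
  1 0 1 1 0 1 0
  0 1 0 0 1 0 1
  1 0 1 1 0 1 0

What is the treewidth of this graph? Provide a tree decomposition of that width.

The largest bag has 4 vertices, giving width 3; this decomposition certifies tw(G) ≤ 3. For the lower bound: the 4 vertex sets {d,g}, {e,f}, {b}, {c} are disjoint, each induces a connected subgraph, and every pair is joined by at least one edge of G. Contracting each set to a single vertex therefore yields K_{4} as a minor, and since treewidth is minor-monotone, tw(G) ≥ tw(K_{4}) = 3. Combining the bounds, tw(G) = 3.

Treewidth 3.
One such decomposition:
Bags: B1 = {b, d, e, g}  B2 = {b, e, f, g}  B3 = {b, c, e, g}  B4 = {a, b, e, g}
Tree: B1–B2, B2–B3, B3–B4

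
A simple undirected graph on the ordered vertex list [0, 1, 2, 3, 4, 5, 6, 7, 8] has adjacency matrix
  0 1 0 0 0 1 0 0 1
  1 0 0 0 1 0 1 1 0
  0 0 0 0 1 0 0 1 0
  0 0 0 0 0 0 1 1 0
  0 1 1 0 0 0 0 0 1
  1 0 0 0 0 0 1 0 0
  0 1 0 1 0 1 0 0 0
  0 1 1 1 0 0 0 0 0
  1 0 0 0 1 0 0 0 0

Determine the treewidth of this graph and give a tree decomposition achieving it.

Every bag has size at most 4, so the width is 4 − 1 = 3 and tw(G) ≤ 3. For the lower bound: the 4 vertex sets {2,4,8}, {0}, {1}, {3,5,6,7} are disjoint, each induces a connected subgraph, and every pair is joined by at least one edge of G. Contracting each set to a single vertex therefore yields K_{4} as a minor, and since treewidth is minor-monotone, tw(G) ≥ tw(K_{4}) = 3. The upper and lower bounds meet at 3, so that is the treewidth.

Treewidth 3.
One optimal decomposition is:
Bags: B1 = {0, 2, 4, 8}  B2 = {0, 1, 2, 4}  B3 = {0, 1, 2, 7}  B4 = {0, 1, 5, 7}  B5 = {1, 5, 6, 7}  B6 = {3, 5, 6, 7}
Tree: B1–B2, B2–B3, B3–B4, B4–B5, B5–B6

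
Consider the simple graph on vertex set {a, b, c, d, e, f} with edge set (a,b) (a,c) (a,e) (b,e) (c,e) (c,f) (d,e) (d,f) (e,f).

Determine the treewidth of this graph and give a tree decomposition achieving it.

Every bag has size at most 3, so the width is 3 − 1 = 2 and tw(G) ≤ 2. Conversely, {a, c, e} is a clique of size 3, and the vertices of any clique must share a bag in every tree decomposition; so some bag has ≥ 3 vertices and tw(G) ≥ 2. Therefore the treewidth is 2.

Treewidth 2.
One such decomposition:
Bags: B1 = {a, b, e}  B2 = {a, c, e}  B3 = {c, e, f}  B4 = {d, e, f}
Tree: B1–B2, B2–B3, B3–B4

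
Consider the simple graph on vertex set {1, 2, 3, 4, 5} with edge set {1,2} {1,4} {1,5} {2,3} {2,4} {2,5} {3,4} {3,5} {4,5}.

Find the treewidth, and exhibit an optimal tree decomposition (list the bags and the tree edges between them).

Treewidth 3.
Bags: B1 = {1, 2, 4, 5}  B2 = {2, 3, 4, 5}
Tree: B1–B2

Every bag has size at most 4, so the width is 4 − 1 = 3 and tw(G) ≤ 3. For the lower bound, the 4 vertices {1, 2, 4, 5} are pairwise adjacent, and any tree decomposition puts a clique entirely inside one bag — forcing width ≥ 3. Therefore the treewidth is 3.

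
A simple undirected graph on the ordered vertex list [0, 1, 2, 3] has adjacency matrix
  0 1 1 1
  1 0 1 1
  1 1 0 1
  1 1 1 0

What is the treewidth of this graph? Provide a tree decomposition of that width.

With just one bag of size 4, the width is 4 − 1 = 3, so tw(G) ≤ 3. On the other hand G contains the 4-clique {0, 1, 2, 3}. A clique must lie in a single bag of any decomposition, so no decomposition can have width below 3. Hence tw(G) = 3 exactly.

Treewidth 3.
Bags: B1 = {0, 1, 2, 3}
Tree: (single bag)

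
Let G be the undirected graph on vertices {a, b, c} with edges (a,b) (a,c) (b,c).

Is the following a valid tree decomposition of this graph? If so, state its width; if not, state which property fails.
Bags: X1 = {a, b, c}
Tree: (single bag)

Vertex coverage: the bags together contain {a, b, c}, the full vertex set. Edge coverage: each edge of G has both endpoints in at least one bag. Running intersection: for every vertex, the bags containing it form a connected subtree. All three properties hold, so this is a valid tree decomposition of width max|bag| − 1 = 2, and hence tw(G) ≤ 2.

Yes; width 2.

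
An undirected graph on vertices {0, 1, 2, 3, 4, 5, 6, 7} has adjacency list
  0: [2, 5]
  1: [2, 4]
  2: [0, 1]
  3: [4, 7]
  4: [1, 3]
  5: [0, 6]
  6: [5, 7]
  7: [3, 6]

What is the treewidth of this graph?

2

A width-2 tree decomposition is:
Bags: B1 = {3, 6, 7}  B2 = {3, 4, 6}  B3 = {1, 4, 6}  B4 = {1, 2, 6}  B5 = {0, 2, 6}  B6 = {0, 5, 6}
Tree: B1–B2, B2–B3, B3–B4, B4–B5, B5–B6
Each bag holds 3 vertices, so the decomposition has width 2, which upper-bounds the treewidth. For the lower bound, G contains the cycle 6–7–3–4–1–2–0–5–6, so G is not a forest; only forests have treewidth ≤ 1, hence tw(G) ≥ 2. The upper and lower bounds meet at 2, so that is the treewidth.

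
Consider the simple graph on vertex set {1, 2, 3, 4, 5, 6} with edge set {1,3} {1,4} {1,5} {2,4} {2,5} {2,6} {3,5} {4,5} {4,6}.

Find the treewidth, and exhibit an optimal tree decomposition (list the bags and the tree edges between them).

The largest bag has 3 vertices, giving width 2; this decomposition certifies tw(G) ≤ 2. On the other hand G contains the 3-clique {1, 3, 5}. A clique must lie in a single bag of any decomposition, so no decomposition can have width below 2. Therefore the treewidth is 2.

Treewidth 2.
One such decomposition:
Bags: B1 = {1, 4, 5}  B2 = {2, 4, 5}  B3 = {1, 3, 5}  B4 = {2, 4, 6}
Tree: B1–B2, B1–B3, B2–B4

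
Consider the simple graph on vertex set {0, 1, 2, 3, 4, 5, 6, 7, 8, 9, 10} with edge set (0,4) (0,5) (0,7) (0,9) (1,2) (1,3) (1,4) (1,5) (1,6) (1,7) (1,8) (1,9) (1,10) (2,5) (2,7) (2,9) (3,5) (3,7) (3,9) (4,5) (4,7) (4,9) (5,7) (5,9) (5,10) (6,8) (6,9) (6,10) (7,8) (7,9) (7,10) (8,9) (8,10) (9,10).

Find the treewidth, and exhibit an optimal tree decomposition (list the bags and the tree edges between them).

Treewidth 4.
Bags: B1 = {1, 3, 5, 7, 9}  B2 = {1, 4, 5, 7, 9}  B3 = {1, 5, 7, 9, 10}  B4 = {1, 7, 8, 9, 10}  B5 = {0, 4, 5, 7, 9}  B6 = {1, 6, 8, 9, 10}  B7 = {1, 2, 5, 7, 9}
Tree: B1–B2, B2–B3, B3–B4, B2–B5, B4–B6, B3–B7

The largest bag has 5 vertices, giving width 4; this decomposition certifies tw(G) ≤ 4. Conversely, {0, 4, 5, 7, 9} is a clique of size 5, and the vertices of any clique must share a bag in every tree decomposition; so some bag has ≥ 5 vertices and tw(G) ≥ 4. Therefore the treewidth is 4.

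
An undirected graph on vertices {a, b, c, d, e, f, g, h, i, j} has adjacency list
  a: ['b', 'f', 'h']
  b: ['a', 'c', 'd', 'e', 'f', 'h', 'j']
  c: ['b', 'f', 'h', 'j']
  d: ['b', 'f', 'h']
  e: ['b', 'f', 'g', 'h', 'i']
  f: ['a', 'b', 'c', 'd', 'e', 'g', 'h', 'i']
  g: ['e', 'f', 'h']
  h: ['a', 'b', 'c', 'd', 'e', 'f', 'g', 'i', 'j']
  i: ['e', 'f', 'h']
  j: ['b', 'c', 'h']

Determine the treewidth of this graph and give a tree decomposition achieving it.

Treewidth 3.
Bags: B1 = {e, f, g, h}  B2 = {b, e, f, h}  B3 = {b, c, f, h}  B4 = {b, d, f, h}  B5 = {b, c, h, j}  B6 = {e, f, h, i}  B7 = {a, b, f, h}
Tree: B1–B2, B2–B3, B3–B4, B3–B5, B1–B6, B4–B7

Every bag has size at most 4, so the width is 4 − 1 = 3 and tw(G) ≤ 3. For the lower bound, the 4 vertices {b, c, h, j} are pairwise adjacent, and any tree decomposition puts a clique entirely inside one bag — forcing width ≥ 3. The upper and lower bounds meet at 3, so that is the treewidth.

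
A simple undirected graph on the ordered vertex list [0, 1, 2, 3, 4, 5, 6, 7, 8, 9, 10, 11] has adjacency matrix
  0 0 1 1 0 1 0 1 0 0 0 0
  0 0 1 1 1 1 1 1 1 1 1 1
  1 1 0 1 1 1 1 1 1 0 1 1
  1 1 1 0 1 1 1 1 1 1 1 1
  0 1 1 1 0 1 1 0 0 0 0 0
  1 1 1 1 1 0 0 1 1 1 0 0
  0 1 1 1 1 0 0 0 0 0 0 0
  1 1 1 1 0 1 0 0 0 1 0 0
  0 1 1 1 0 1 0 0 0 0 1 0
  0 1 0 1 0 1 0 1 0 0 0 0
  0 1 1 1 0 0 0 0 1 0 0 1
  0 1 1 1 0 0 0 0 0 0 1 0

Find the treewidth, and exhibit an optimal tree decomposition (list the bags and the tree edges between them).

The largest bag has 5 vertices, giving width 4; this decomposition certifies tw(G) ≤ 4. Conversely, {0, 2, 3, 5, 7} is a clique of size 5, and the vertices of any clique must share a bag in every tree decomposition; so some bag has ≥ 5 vertices and tw(G) ≥ 4. Combining the bounds, tw(G) = 4.

Treewidth 4.
One such decomposition:
Bags: B1 = {1, 2, 3, 5, 8}  B2 = {1, 2, 3, 5, 7}  B3 = {1, 2, 3, 8, 10}  B4 = {1, 2, 3, 10, 11}  B5 = {1, 3, 5, 7, 9}  B6 = {1, 2, 3, 4, 5}  B7 = {1, 2, 3, 4, 6}  B8 = {0, 2, 3, 5, 7}
Tree: B1–B2, B1–B3, B3–B4, B2–B5, B2–B6, B6–B7, B2–B8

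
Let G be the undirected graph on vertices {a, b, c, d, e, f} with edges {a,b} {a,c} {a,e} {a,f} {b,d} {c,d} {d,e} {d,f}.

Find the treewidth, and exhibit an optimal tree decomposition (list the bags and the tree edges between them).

Each bag holds 3 vertices, so the decomposition has width 2, which upper-bounds the treewidth. Since f–a–b–d–f is a cycle in G, G is not acyclic. Forests are exactly the graphs of treewidth ≤ 1, so tw(G) ≥ 2. Hence tw(G) = 2 exactly.

Treewidth 2.
Bags: B1 = {a, d, f}  B2 = {a, b, d}  B3 = {a, c, d}  B4 = {a, d, e}
Tree: B1–B2, B2–B3, B3–B4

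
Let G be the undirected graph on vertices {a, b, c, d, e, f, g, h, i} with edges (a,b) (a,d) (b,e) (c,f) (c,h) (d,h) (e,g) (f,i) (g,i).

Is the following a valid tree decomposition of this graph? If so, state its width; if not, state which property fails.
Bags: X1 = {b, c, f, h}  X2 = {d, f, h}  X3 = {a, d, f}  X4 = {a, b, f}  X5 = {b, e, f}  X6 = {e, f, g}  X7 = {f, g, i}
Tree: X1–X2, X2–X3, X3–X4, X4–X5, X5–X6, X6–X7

No — bags containing vertex b are not connected in the tree.

A tree decomposition must satisfy three properties: every vertex lies in some bag; for every edge, both endpoints lie together in some bag; and for every vertex, the bags containing it form a connected subtree. Here bags containing vertex b are not connected in the tree, so the decomposition is invalid.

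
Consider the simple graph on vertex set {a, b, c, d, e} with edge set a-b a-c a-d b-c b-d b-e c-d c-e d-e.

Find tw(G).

3

A width-3 tree decomposition is:
Bags: B1 = {b, c, d, e}  B2 = {a, b, c, d}
Tree: B1–B2
The largest bag has 4 vertices, giving width 3; this decomposition certifies tw(G) ≤ 3. For the lower bound, the 4 vertices {b, c, d, e} are pairwise adjacent, and any tree decomposition puts a clique entirely inside one bag — forcing width ≥ 3. Hence tw(G) = 3 exactly.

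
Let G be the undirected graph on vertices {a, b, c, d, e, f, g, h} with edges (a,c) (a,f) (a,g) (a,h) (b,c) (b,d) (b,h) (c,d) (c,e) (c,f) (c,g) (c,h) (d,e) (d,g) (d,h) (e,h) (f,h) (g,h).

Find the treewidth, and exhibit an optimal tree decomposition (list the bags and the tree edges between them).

Each bag holds 4 vertices, so the decomposition has width 3, which upper-bounds the treewidth. For the lower bound, the 4 vertices {c, d, g, h} are pairwise adjacent, and any tree decomposition puts a clique entirely inside one bag — forcing width ≥ 3. The upper and lower bounds meet at 3, so that is the treewidth.

Treewidth 3.
One optimal decomposition is:
Bags: B1 = {a, c, g, h}  B2 = {a, c, f, h}  B3 = {c, d, g, h}  B4 = {b, c, d, h}  B5 = {c, d, e, h}
Tree: B1–B2, B1–B3, B3–B4, B3–B5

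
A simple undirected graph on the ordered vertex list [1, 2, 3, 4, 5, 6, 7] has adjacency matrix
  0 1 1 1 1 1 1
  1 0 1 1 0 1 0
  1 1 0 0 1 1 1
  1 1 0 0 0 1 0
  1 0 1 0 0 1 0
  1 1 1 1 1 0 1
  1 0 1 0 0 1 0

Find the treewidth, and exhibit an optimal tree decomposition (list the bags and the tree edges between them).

The largest bag has 4 vertices, giving width 3; this decomposition certifies tw(G) ≤ 3. Conversely, {1, 2, 3, 6} is a clique of size 4, and the vertices of any clique must share a bag in every tree decomposition; so some bag has ≥ 4 vertices and tw(G) ≥ 3. The upper and lower bounds meet at 3, so that is the treewidth.

Treewidth 3.
Bags: B1 = {1, 2, 3, 6}  B2 = {1, 2, 4, 6}  B3 = {1, 3, 5, 6}  B4 = {1, 3, 6, 7}
Tree: B1–B2, B1–B3, B1–B4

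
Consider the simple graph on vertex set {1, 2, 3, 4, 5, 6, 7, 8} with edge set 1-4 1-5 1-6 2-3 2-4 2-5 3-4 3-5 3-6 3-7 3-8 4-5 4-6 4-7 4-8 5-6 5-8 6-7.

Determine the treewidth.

A width-3 tree decomposition is:
Bags: B1 = {3, 4, 5, 6}  B2 = {3, 4, 6, 7}  B3 = {1, 4, 5, 6}  B4 = {3, 4, 5, 8}  B5 = {2, 3, 4, 5}
Tree: B1–B2, B1–B3, B1–B4, B4–B5
Every bag has size at most 4, so the width is 4 − 1 = 3 and tw(G) ≤ 3. On the other hand G contains the 4-clique {1, 4, 5, 6}. A clique must lie in a single bag of any decomposition, so no decomposition can have width below 3. Combining the bounds, tw(G) = 3.

3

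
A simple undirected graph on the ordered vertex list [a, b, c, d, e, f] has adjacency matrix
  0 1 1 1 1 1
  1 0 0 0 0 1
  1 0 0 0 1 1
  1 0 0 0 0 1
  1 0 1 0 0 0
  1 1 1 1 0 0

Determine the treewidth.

2

A width-2 tree decomposition is:
Bags: B1 = {a, c, e}  B2 = {a, c, f}  B3 = {a, d, f}  B4 = {a, b, f}
Tree: B1–B2, B2–B3, B2–B4
Each bag holds 3 vertices, so the decomposition has width 2, which upper-bounds the treewidth. Conversely, {a, c, e} is a clique of size 3, and the vertices of any clique must share a bag in every tree decomposition; so some bag has ≥ 3 vertices and tw(G) ≥ 2. Combining the bounds, tw(G) = 2.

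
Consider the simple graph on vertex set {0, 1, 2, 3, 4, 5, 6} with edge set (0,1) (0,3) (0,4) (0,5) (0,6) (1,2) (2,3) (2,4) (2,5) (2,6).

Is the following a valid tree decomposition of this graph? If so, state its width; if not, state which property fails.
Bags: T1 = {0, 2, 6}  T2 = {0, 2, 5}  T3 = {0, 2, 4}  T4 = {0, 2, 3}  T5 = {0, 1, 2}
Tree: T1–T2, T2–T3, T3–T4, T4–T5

Every vertex of G appears in some bag (union = {0, 1, 2, 3, 4, 5, 6}); every edge is covered by a bag; and for each vertex v the set of bags containing v is connected in the bag tree. The decomposition is therefore valid. The largest bag has 3 vertices, so the width is 2.

Yes; width 2.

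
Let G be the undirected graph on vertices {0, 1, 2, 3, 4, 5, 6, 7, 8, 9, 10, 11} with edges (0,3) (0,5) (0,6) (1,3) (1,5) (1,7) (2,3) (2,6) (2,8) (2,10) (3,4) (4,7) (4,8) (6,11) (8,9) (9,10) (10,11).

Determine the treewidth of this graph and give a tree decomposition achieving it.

The largest bag has 4 vertices, giving width 3; this decomposition certifies tw(G) ≤ 3. For the lower bound: the 4 vertex sets {9,10,11}, {8}, {2}, {0,3,4,6} are disjoint, each induces a connected subgraph, and every pair is joined by at least one edge of G. Contracting each set to a single vertex therefore yields K_{4} as a minor, and since treewidth is minor-monotone, tw(G) ≥ tw(K_{4}) = 3. Combining the bounds, tw(G) = 3.

Treewidth 3.
One such decomposition:
Bags: B1 = {8, 9, 10, 11}  B2 = {2, 8, 10, 11}  B3 = {2, 6, 8, 11}  B4 = {2, 4, 6, 8}  B5 = {2, 3, 4, 6}  B6 = {0, 3, 4, 6}  B7 = {0, 3, 4, 7}  B8 = {0, 1, 3, 7}  B9 = {0, 1, 5, 7}
Tree: B1–B2, B2–B3, B3–B4, B4–B5, B5–B6, B6–B7, B7–B8, B8–B9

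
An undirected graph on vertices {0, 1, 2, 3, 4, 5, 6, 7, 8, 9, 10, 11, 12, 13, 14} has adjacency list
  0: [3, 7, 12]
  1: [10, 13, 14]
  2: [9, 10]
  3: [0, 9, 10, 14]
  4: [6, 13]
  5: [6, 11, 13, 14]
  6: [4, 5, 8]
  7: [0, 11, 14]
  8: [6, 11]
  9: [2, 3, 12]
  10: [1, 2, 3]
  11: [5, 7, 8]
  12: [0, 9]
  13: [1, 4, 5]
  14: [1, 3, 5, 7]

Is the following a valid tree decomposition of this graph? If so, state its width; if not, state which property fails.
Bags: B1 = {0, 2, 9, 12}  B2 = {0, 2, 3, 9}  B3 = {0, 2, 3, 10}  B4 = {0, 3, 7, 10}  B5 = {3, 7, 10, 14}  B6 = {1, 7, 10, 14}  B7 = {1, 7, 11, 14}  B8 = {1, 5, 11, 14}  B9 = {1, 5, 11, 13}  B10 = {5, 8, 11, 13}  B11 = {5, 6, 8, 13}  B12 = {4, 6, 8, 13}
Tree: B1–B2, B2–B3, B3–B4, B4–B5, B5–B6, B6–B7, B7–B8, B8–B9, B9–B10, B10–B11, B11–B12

Vertex coverage: the bags together contain {0, 1, 2, 3, 4, 5, 6, 7, 8, 9, 10, 11, 12, 13, 14}, the full vertex set. Edge coverage: each edge of G has both endpoints in at least one bag. Running intersection: for every vertex, the bags containing it form a connected subtree. All three properties hold, so this is a valid tree decomposition of width max|bag| − 1 = 3, and hence tw(G) ≤ 3.

Yes; width 3.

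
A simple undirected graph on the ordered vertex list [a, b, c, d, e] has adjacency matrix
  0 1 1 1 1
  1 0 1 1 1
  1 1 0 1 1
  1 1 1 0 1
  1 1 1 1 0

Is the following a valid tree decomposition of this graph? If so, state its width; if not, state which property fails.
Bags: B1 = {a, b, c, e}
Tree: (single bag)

No — vertex d appears in no bag.

A tree decomposition must satisfy three properties: every vertex lies in some bag; for every edge, both endpoints lie together in some bag; and for every vertex, the bags containing it form a connected subtree. Here vertex d appears in no bag, so the decomposition is invalid.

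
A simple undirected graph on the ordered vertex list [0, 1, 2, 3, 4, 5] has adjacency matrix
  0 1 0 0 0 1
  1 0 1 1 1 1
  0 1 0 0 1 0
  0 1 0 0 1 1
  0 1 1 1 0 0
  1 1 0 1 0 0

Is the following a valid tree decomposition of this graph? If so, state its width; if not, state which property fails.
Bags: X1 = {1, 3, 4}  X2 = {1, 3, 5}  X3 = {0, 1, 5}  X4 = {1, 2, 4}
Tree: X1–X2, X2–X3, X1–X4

Yes; width 2.

Every vertex of G appears in some bag (union = {0, 1, 2, 3, 4, 5}); every edge is covered by a bag; and for each vertex v the set of bags containing v is connected in the bag tree. The decomposition is therefore valid. The largest bag has 3 vertices, so the width is 2.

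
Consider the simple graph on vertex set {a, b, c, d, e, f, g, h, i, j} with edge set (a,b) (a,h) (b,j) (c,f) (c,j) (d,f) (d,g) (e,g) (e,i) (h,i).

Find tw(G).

2

A width-2 tree decomposition is:
Bags: B1 = {d, f, g}  B2 = {e, f, g}  B3 = {e, f, i}  B4 = {f, h, i}  B5 = {a, f, h}  B6 = {a, b, f}  B7 = {b, f, j}  B8 = {c, f, j}
Tree: B1–B2, B2–B3, B3–B4, B4–B5, B5–B6, B6–B7, B7–B8
Every bag has size at most 3, so the width is 3 − 1 = 2 and tw(G) ≤ 2. For the lower bound, G contains the cycle f–d–g–e–i–h–a–b–j–c–f, so G is not a forest; only forests have treewidth ≤ 1, hence tw(G) ≥ 2. Therefore the treewidth is 2.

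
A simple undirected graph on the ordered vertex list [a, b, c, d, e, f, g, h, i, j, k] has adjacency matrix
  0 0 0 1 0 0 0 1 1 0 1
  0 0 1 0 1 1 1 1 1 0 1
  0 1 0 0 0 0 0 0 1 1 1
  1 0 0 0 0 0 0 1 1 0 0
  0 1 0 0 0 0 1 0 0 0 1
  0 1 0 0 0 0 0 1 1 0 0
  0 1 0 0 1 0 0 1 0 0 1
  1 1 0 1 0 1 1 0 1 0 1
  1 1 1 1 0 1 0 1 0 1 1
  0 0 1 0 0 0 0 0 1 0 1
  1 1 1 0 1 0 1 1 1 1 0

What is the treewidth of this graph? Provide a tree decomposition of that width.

Treewidth 3.
One optimal decomposition is:
Bags: B1 = {b, h, i, k}  B2 = {b, f, h, i}  B3 = {b, c, i, k}  B4 = {b, g, h, k}  B5 = {c, i, j, k}  B6 = {a, h, i, k}  B7 = {b, e, g, k}  B8 = {a, d, h, i}
Tree: B1–B2, B1–B3, B1–B4, B3–B5, B1–B6, B4–B7, B6–B8

The largest bag has 4 vertices, giving width 3; this decomposition certifies tw(G) ≤ 3. Conversely, {a, d, h, i} is a clique of size 4, and the vertices of any clique must share a bag in every tree decomposition; so some bag has ≥ 4 vertices and tw(G) ≥ 3. Hence tw(G) = 3 exactly.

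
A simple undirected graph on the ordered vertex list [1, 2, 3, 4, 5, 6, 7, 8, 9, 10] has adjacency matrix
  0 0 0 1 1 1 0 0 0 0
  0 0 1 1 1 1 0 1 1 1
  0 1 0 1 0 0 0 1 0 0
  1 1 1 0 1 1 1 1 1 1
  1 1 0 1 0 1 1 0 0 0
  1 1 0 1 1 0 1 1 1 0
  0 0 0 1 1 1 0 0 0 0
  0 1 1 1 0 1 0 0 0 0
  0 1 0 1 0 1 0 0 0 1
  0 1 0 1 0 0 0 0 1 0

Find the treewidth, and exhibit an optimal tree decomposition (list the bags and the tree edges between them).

Each bag holds 4 vertices, so the decomposition has width 3, which upper-bounds the treewidth. For the lower bound, the 4 vertices {1, 4, 5, 6} are pairwise adjacent, and any tree decomposition puts a clique entirely inside one bag — forcing width ≥ 3. Therefore the treewidth is 3.

Treewidth 3.
One such decomposition:
Bags: B1 = {2, 4, 6, 9}  B2 = {2, 4, 5, 6}  B3 = {2, 4, 9, 10}  B4 = {2, 4, 6, 8}  B5 = {1, 4, 5, 6}  B6 = {4, 5, 6, 7}  B7 = {2, 3, 4, 8}
Tree: B1–B2, B1–B3, B2–B4, B2–B5, B5–B6, B4–B7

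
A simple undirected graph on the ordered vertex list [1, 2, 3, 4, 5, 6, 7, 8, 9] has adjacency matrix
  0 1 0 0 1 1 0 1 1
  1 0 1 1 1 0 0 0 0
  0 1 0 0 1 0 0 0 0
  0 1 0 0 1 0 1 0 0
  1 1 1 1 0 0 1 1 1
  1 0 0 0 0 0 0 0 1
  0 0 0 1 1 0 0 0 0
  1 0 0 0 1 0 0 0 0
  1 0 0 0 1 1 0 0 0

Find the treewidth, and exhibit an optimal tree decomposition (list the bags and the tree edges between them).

Treewidth 2.
One such decomposition:
Bags: B1 = {1, 2, 5}  B2 = {1, 5, 9}  B3 = {2, 3, 5}  B4 = {2, 4, 5}  B5 = {1, 5, 8}  B6 = {1, 6, 9}  B7 = {4, 5, 7}
Tree: B1–B2, B1–B3, B3–B4, B1–B5, B2–B6, B4–B7

Each bag holds 3 vertices, so the decomposition has width 2, which upper-bounds the treewidth. Conversely, {1, 5, 8} is a clique of size 3, and the vertices of any clique must share a bag in every tree decomposition; so some bag has ≥ 3 vertices and tw(G) ≥ 2. The upper and lower bounds meet at 2, so that is the treewidth.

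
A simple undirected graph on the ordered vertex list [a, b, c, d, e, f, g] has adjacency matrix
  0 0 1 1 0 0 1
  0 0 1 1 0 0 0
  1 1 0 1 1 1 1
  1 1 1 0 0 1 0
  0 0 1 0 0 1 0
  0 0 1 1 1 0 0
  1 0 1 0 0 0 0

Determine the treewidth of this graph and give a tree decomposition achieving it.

Treewidth 2.
One optimal decomposition is:
Bags: B1 = {a, c, d}  B2 = {a, c, g}  B3 = {c, d, f}  B4 = {b, c, d}  B5 = {c, e, f}
Tree: B1–B2, B1–B3, B3–B4, B3–B5

The largest bag has 3 vertices, giving width 2; this decomposition certifies tw(G) ≤ 2. On the other hand G contains the 3-clique {c, d, f}. A clique must lie in a single bag of any decomposition, so no decomposition can have width below 2. Therefore the treewidth is 2.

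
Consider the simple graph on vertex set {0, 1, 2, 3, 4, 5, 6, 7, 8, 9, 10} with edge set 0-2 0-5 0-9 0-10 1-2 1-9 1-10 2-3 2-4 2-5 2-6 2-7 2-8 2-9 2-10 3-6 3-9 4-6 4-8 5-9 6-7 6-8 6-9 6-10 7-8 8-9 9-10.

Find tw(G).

A width-3 tree decomposition is:
Bags: B1 = {2, 6, 8, 9}  B2 = {2, 6, 9, 10}  B3 = {2, 3, 6, 9}  B4 = {1, 2, 9, 10}  B5 = {2, 4, 6, 8}  B6 = {2, 6, 7, 8}  B7 = {0, 2, 9, 10}  B8 = {0, 2, 5, 9}
Tree: B1–B2, B2–B3, B2–B4, B1–B5, B1–B6, B4–B7, B7–B8
Every bag has size at most 4, so the width is 4 − 1 = 3 and tw(G) ≤ 3. On the other hand G contains the 4-clique {0, 2, 9, 10}. A clique must lie in a single bag of any decomposition, so no decomposition can have width below 3. Combining the bounds, tw(G) = 3.

3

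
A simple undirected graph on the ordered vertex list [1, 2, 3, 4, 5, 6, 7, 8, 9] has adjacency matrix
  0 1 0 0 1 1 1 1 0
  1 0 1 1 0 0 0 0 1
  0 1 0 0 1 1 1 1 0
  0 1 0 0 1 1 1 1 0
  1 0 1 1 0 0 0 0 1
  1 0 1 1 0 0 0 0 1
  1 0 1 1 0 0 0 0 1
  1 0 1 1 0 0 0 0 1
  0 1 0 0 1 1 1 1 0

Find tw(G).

4

A width-4 tree decomposition is:
Bags: B1 = {1, 2, 3, 4, 9}  B2 = {1, 3, 4, 8, 9}  B3 = {1, 3, 4, 7, 9}  B4 = {1, 3, 4, 5, 9}  B5 = {1, 3, 4, 6, 9}
Tree: B1–B2, B2–B3, B3–B4, B4–B5
The largest bag has 5 vertices, giving width 4; this decomposition certifies tw(G) ≤ 4. For the lower bound: the 5 vertex sets {2,9}, {1,8}, {4,7}, {3}, {5} are disjoint, each induces a connected subgraph, and every pair is joined by at least one edge of G. Contracting each set to a single vertex therefore yields K_{5} as a minor, and since treewidth is minor-monotone, tw(G) ≥ tw(K_{5}) = 4. The upper and lower bounds meet at 4, so that is the treewidth.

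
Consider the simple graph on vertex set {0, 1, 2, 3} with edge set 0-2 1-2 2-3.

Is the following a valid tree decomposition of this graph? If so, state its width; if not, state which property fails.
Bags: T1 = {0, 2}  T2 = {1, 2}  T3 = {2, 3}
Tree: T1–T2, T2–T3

Yes; width 1.

Every vertex of G appears in some bag (union = {0, 1, 2, 3}); every edge is covered by a bag; and for each vertex v the set of bags containing v is connected in the bag tree. The decomposition is therefore valid. The largest bag has 2 vertices, so the width is 1.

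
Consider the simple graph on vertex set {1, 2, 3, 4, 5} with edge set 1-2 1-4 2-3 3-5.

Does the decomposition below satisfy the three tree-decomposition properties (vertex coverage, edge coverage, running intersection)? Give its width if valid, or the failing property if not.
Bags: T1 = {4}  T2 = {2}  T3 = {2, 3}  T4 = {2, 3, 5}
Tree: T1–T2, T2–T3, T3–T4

No — vertex 1 appears in no bag.

A tree decomposition must satisfy three properties: every vertex lies in some bag; for every edge, both endpoints lie together in some bag; and for every vertex, the bags containing it form a connected subtree. Here vertex 1 appears in no bag, so the decomposition is invalid.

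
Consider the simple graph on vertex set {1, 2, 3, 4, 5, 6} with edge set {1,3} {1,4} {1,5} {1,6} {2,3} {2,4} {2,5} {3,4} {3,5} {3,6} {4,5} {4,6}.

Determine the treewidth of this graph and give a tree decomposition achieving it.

Treewidth 3.
One such decomposition:
Bags: B1 = {2, 3, 4, 5}  B2 = {1, 3, 4, 5}  B3 = {1, 3, 4, 6}
Tree: B1–B2, B2–B3

The largest bag has 4 vertices, giving width 3; this decomposition certifies tw(G) ≤ 3. For the lower bound, the 4 vertices {1, 3, 4, 5} are pairwise adjacent, and any tree decomposition puts a clique entirely inside one bag — forcing width ≥ 3. Therefore the treewidth is 3.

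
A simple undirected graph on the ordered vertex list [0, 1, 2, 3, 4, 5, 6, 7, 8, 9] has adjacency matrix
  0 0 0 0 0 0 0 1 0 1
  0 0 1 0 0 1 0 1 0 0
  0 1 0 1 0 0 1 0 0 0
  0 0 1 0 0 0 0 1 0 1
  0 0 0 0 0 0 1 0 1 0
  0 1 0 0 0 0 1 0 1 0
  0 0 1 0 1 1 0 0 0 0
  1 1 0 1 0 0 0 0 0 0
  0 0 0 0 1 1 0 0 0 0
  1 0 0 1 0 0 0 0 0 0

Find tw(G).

2

A width-2 tree decomposition is:
Bags: B1 = {0, 3, 9}  B2 = {0, 3, 7}  B3 = {2, 3, 7}  B4 = {1, 2, 7}  B5 = {1, 2, 6}  B6 = {1, 5, 6}  B7 = {4, 5, 6}  B8 = {4, 5, 8}
Tree: B1–B2, B2–B3, B3–B4, B4–B5, B5–B6, B6–B7, B7–B8
Every bag has size at most 3, so the width is 3 − 1 = 2 and tw(G) ≤ 2. For the lower bound, G contains the cycle 9–0–7–3–9, so G is not a forest; only forests have treewidth ≤ 1, hence tw(G) ≥ 2. The upper and lower bounds meet at 2, so that is the treewidth.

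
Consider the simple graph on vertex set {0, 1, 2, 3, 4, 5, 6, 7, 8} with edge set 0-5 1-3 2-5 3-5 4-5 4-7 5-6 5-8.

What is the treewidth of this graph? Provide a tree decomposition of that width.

Each bag holds 2 vertices, so the decomposition has width 1, which upper-bounds the treewidth. Any graph with an edge has treewidth ≥ 1, and G has the edge 6–5. Combining the bounds, tw(G) = 1.

Treewidth 1.
One optimal decomposition is:
Bags: B1 = {5, 6}  B2 = {4, 5}  B3 = {3, 5}  B4 = {2, 5}  B5 = {5, 8}  B6 = {0, 5}  B7 = {4, 7}  B8 = {1, 3}
Tree: B1–B2, B1–B3, B2–B4, B3–B5, B1–B6, B2–B7, B3–B8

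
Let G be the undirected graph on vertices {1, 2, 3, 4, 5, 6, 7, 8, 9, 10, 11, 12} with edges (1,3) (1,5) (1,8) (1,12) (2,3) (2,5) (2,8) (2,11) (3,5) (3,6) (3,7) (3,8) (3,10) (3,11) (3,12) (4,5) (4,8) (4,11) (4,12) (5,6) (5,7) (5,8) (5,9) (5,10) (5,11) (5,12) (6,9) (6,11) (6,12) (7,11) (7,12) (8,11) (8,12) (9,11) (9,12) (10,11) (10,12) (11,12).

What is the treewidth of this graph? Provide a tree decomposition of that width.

Treewidth 4.
Bags: B1 = {3, 5, 8, 11, 12}  B2 = {1, 3, 5, 8, 12}  B3 = {3, 5, 6, 11, 12}  B4 = {5, 6, 9, 11, 12}  B5 = {3, 5, 10, 11, 12}  B6 = {4, 5, 8, 11, 12}  B7 = {2, 3, 5, 8, 11}  B8 = {3, 5, 7, 11, 12}
Tree: B1–B2, B1–B3, B3–B4, B3–B5, B1–B6, B1–B7, B5–B8

Each bag holds 5 vertices, so the decomposition has width 4, which upper-bounds the treewidth. Conversely, {1, 3, 5, 8, 12} is a clique of size 5, and the vertices of any clique must share a bag in every tree decomposition; so some bag has ≥ 5 vertices and tw(G) ≥ 4. Therefore the treewidth is 4.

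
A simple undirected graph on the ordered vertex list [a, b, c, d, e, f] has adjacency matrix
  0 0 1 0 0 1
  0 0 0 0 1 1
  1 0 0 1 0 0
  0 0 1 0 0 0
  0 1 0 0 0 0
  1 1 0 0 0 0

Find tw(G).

1

A width-1 tree decomposition is:
Bags: B1 = {c, d}  B2 = {a, c}  B3 = {a, f}  B4 = {b, f}  B5 = {b, e}
Tree: B1–B2, B2–B3, B3–B4, B4–B5
The largest bag has 2 vertices, giving width 1; this decomposition certifies tw(G) ≤ 1. Since G has at least one edge (e.g. d–c), it is not an edgeless graph, so tw(G) ≥ 1. Therefore the treewidth is 1.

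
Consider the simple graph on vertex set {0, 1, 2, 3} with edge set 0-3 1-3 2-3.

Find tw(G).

1

A width-1 tree decomposition is:
Bags: B1 = {0, 3}  B2 = {1, 3}  B3 = {2, 3}
Tree: B1–B2, B1–B3
The largest bag has 2 vertices, giving width 1; this decomposition certifies tw(G) ≤ 1. Any graph with an edge has treewidth ≥ 1, and G has the edge 0–3. Combining the bounds, tw(G) = 1.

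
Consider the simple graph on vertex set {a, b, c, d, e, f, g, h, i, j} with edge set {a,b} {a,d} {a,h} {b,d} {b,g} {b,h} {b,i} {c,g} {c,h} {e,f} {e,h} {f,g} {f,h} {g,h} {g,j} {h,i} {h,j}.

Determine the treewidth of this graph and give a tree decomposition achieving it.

Treewidth 2.
One optimal decomposition is:
Bags: B1 = {a, b, h}  B2 = {b, g, h}  B3 = {a, b, d}  B4 = {f, g, h}  B5 = {e, f, h}  B6 = {c, g, h}  B7 = {b, h, i}  B8 = {g, h, j}
Tree: B1–B2, B1–B3, B2–B4, B4–B5, B2–B6, B1–B7, B2–B8

Each bag holds 3 vertices, so the decomposition has width 2, which upper-bounds the treewidth. Conversely, {a, b, d} is a clique of size 3, and the vertices of any clique must share a bag in every tree decomposition; so some bag has ≥ 3 vertices and tw(G) ≥ 2. Therefore the treewidth is 2.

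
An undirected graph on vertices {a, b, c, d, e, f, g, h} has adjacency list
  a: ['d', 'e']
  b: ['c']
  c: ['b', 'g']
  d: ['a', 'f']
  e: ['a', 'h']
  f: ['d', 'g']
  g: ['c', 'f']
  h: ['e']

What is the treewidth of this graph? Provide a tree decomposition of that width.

Every bag has size at most 2, so the width is 2 − 1 = 1 and tw(G) ≤ 1. G has an edge, so its treewidth is at least 1. The upper and lower bounds meet at 1, so that is the treewidth.

Treewidth 1.
One such decomposition:
Bags: B1 = {b, c}  B2 = {c, g}  B3 = {f, g}  B4 = {d, f}  B5 = {a, d}  B6 = {a, e}  B7 = {e, h}
Tree: B1–B2, B2–B3, B3–B4, B4–B5, B5–B6, B6–B7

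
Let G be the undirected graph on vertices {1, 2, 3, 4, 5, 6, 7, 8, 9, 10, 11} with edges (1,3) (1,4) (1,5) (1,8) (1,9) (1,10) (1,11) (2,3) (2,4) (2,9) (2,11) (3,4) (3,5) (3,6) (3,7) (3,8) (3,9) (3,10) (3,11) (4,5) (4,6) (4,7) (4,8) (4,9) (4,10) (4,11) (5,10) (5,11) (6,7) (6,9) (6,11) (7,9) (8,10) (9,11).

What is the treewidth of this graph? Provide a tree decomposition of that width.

Treewidth 4.
One such decomposition:
Bags: B1 = {1, 3, 4, 5, 10}  B2 = {1, 3, 4, 5, 11}  B3 = {1, 3, 4, 9, 11}  B4 = {3, 4, 6, 9, 11}  B5 = {2, 3, 4, 9, 11}  B6 = {3, 4, 6, 7, 9}  B7 = {1, 3, 4, 8, 10}
Tree: B1–B2, B2–B3, B3–B4, B4–B5, B4–B6, B1–B7

Every bag has size at most 5, so the width is 5 − 1 = 4 and tw(G) ≤ 4. On the other hand G contains the 5-clique {1, 3, 4, 8, 10}. A clique must lie in a single bag of any decomposition, so no decomposition can have width below 4. The upper and lower bounds meet at 4, so that is the treewidth.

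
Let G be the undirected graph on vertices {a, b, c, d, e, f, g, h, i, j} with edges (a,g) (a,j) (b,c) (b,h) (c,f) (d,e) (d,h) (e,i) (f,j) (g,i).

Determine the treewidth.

2

A width-2 tree decomposition is:
Bags: B1 = {d, e, h}  B2 = {b, e, h}  B3 = {b, c, e}  B4 = {c, e, f}  B5 = {e, f, j}  B6 = {a, e, j}  B7 = {a, e, g}  B8 = {e, g, i}
Tree: B1–B2, B2–B3, B3–B4, B4–B5, B5–B6, B6–B7, B7–B8
Each bag holds 3 vertices, so the decomposition has width 2, which upper-bounds the treewidth. Since e–d–h–b–c–f–j–a–g–i–e is a cycle in G, G is not acyclic. Forests are exactly the graphs of treewidth ≤ 1, so tw(G) ≥ 2. Combining the bounds, tw(G) = 2.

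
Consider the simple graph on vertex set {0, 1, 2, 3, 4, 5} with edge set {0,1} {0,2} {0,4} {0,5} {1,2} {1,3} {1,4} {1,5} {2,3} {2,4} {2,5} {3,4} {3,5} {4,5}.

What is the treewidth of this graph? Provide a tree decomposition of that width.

Treewidth 4.
One such decomposition:
Bags: B1 = {0, 1, 2, 4, 5}  B2 = {1, 2, 3, 4, 5}
Tree: B1–B2

Each bag holds 5 vertices, so the decomposition has width 4, which upper-bounds the treewidth. For the lower bound, the 5 vertices {0, 1, 2, 4, 5} are pairwise adjacent, and any tree decomposition puts a clique entirely inside one bag — forcing width ≥ 4. Hence tw(G) = 4 exactly.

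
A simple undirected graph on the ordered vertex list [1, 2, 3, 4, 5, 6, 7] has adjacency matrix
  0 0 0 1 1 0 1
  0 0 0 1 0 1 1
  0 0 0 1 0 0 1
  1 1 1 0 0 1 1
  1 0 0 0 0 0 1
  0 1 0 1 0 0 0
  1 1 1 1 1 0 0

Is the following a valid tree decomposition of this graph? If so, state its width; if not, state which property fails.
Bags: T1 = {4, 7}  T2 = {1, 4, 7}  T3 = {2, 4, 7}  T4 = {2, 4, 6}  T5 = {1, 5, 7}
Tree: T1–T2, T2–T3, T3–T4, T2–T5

No — vertex 3 appears in no bag.

A tree decomposition must satisfy three properties: every vertex lies in some bag; for every edge, both endpoints lie together in some bag; and for every vertex, the bags containing it form a connected subtree. Here vertex 3 appears in no bag, so the decomposition is invalid.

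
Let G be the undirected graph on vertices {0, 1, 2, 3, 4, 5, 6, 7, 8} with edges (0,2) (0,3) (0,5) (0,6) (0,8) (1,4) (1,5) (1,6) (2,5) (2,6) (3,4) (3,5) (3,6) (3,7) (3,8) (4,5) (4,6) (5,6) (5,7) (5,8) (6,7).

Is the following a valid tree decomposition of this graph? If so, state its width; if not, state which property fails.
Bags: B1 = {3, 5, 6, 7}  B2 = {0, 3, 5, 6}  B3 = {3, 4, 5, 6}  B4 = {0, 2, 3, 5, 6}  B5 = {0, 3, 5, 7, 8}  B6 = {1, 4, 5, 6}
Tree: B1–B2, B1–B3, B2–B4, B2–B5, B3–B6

A tree decomposition must satisfy three properties: every vertex lies in some bag; for every edge, both endpoints lie together in some bag; and for every vertex, the bags containing it form a connected subtree. Here bags containing vertex 7 are not connected in the tree, so the decomposition is invalid.

No — bags containing vertex 7 are not connected in the tree.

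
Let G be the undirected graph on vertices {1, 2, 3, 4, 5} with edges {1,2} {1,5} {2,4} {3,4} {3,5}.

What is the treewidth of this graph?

A width-2 tree decomposition is:
Bags: B1 = {3, 4, 5}  B2 = {2, 4, 5}  B3 = {1, 2, 5}
Tree: B1–B2, B2–B3
Every bag has size at most 3, so the width is 3 − 1 = 2 and tw(G) ≤ 2. Since 5–3–4–2–1–5 is a cycle in G, G is not acyclic. Forests are exactly the graphs of treewidth ≤ 1, so tw(G) ≥ 2. Hence tw(G) = 2 exactly.

2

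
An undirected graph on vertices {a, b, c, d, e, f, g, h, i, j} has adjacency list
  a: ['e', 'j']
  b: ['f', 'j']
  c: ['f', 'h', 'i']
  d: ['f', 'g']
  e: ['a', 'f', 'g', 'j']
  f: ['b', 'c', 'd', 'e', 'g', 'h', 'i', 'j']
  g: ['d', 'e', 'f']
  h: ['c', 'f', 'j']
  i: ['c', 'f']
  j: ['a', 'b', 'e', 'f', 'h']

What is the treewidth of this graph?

A width-2 tree decomposition is:
Bags: B1 = {f, h, j}  B2 = {c, f, h}  B3 = {b, f, j}  B4 = {e, f, j}  B5 = {e, f, g}  B6 = {c, f, i}  B7 = {a, e, j}  B8 = {d, f, g}
Tree: B1–B2, B1–B3, B1–B4, B4–B5, B2–B6, B4–B7, B5–B8
Each bag holds 3 vertices, so the decomposition has width 2, which upper-bounds the treewidth. For the lower bound, the 3 vertices {a, e, j} are pairwise adjacent, and any tree decomposition puts a clique entirely inside one bag — forcing width ≥ 2. Therefore the treewidth is 2.

2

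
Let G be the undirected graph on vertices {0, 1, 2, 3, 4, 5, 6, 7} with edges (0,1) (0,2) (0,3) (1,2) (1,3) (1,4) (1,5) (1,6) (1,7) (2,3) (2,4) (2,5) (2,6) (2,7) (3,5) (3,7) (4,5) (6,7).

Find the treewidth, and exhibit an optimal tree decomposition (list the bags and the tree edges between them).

Each bag holds 4 vertices, so the decomposition has width 3, which upper-bounds the treewidth. On the other hand G contains the 4-clique {0, 1, 2, 3}. A clique must lie in a single bag of any decomposition, so no decomposition can have width below 3. The upper and lower bounds meet at 3, so that is the treewidth.

Treewidth 3.
Bags: B1 = {1, 2, 3, 5}  B2 = {1, 2, 4, 5}  B3 = {1, 2, 3, 7}  B4 = {1, 2, 6, 7}  B5 = {0, 1, 2, 3}
Tree: B1–B2, B1–B3, B3–B4, B1–B5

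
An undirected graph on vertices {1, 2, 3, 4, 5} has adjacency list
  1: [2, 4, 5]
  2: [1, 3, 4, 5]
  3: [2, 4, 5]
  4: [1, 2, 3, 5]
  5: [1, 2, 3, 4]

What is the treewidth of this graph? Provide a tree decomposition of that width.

Treewidth 3.
One such decomposition:
Bags: B1 = {2, 3, 4, 5}  B2 = {1, 2, 4, 5}
Tree: B1–B2

The largest bag has 4 vertices, giving width 3; this decomposition certifies tw(G) ≤ 3. Conversely, {1, 2, 4, 5} is a clique of size 4, and the vertices of any clique must share a bag in every tree decomposition; so some bag has ≥ 4 vertices and tw(G) ≥ 3. Combining the bounds, tw(G) = 3.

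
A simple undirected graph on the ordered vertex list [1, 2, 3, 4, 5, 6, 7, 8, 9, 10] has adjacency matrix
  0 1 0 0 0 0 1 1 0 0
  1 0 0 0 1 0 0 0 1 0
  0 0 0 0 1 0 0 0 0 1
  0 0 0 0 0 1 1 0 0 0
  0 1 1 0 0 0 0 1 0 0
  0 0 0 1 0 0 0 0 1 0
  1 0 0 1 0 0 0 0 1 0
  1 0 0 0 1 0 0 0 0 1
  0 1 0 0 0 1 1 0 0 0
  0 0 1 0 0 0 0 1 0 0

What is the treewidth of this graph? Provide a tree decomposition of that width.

Treewidth 2.
One optimal decomposition is:
Bags: B1 = {3, 5, 10}  B2 = {5, 8, 10}  B3 = {2, 5, 8}  B4 = {1, 2, 8}  B5 = {1, 2, 9}  B6 = {1, 7, 9}  B7 = {6, 7, 9}  B8 = {4, 6, 7}
Tree: B1–B2, B2–B3, B3–B4, B4–B5, B5–B6, B6–B7, B7–B8

The largest bag has 3 vertices, giving width 2; this decomposition certifies tw(G) ≤ 2. For the lower bound, G contains the cycle 3–10–8–5–3, so G is not a forest; only forests have treewidth ≤ 1, hence tw(G) ≥ 2. The upper and lower bounds meet at 2, so that is the treewidth.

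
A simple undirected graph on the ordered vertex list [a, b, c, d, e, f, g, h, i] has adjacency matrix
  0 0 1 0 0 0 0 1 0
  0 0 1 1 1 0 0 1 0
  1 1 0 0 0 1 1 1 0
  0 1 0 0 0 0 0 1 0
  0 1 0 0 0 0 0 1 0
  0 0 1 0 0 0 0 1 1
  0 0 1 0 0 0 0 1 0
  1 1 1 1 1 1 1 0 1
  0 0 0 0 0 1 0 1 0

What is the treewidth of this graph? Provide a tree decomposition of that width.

Treewidth 2.
One such decomposition:
Bags: B1 = {b, c, h}  B2 = {c, f, h}  B3 = {b, d, h}  B4 = {b, e, h}  B5 = {a, c, h}  B6 = {c, g, h}  B7 = {f, h, i}
Tree: B1–B2, B1–B3, B3–B4, B2–B5, B2–B6, B2–B7

Every bag has size at most 3, so the width is 3 − 1 = 2 and tw(G) ≤ 2. For the lower bound, the 3 vertices {b, d, h} are pairwise adjacent, and any tree decomposition puts a clique entirely inside one bag — forcing width ≥ 2. Hence tw(G) = 2 exactly.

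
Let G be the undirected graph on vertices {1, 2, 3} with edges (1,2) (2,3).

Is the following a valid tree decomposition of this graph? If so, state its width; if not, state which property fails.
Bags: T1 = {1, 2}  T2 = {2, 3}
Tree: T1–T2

Checking the three conditions: (i) the bags cover all of {1, 2, 3}; (ii) for each edge, some bag contains both endpoints; (iii) the bags containing any fixed vertex form a subtree. All hold, so the decomposition is valid with width 2 − 1 = 1.

Yes; width 1.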